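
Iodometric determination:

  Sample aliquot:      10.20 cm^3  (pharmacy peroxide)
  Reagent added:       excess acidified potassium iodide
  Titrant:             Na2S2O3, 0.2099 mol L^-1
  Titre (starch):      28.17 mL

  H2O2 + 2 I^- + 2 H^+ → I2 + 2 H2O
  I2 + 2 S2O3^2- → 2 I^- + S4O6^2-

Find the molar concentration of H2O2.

0.2898 mol/L

n(S2O3^2-) = 0.02817 × 0.2099 = 5.913 × 10^-3 mol
n(I2) = n(S2O3^2-)/2 = 2.956 × 10^-3 mol
n(H2O2) in the aliquot = 2.956 × 10^-3 mol (1:1 ratio)
[H2O2] = 2.956 × 10^-3 / 0.01020 = 0.2898 mol/L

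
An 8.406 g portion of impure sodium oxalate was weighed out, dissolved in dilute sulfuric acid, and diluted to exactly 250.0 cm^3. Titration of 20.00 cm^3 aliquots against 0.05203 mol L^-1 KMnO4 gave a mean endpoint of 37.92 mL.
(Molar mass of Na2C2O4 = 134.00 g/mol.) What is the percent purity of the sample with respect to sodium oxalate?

98.29 %

2 MnO4^- + 5 C2O4^2- + 16 H^+ → 2 Mn^2+ + 10 CO2 + 8 H2O
n(KMnO4) per titration = 0.03792 × 0.05203 = 1.973 × 10^-3 mol
From the 5:2 ratio, n(Na2C2O4) in each aliquot = 5/2 × 1.973 × 10^-3 = 4.932 × 10^-3 mol
n(Na2C2O4) in the whole flask = 4.932 × 10^-3 × 250.0/20.00 = 0.06166 mol
mass of Na2C2O4 = 0.06166 × 134.00 = 8.262 g
% Na2C2O4 = 8.262 / 8.406 × 100 = 98.29 %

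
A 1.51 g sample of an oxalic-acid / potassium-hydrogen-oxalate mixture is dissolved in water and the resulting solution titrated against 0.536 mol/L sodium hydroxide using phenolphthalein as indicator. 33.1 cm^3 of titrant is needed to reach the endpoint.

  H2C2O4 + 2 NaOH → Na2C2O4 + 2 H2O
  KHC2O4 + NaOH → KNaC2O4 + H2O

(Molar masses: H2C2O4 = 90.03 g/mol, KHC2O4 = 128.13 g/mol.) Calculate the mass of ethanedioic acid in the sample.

0.413 g

n(NaOH) = 0.0331 × 0.536 = 0.0177 mol
Let x = n(H2C2O4), y = n(KHC2O4).
Titrant: 2x + 1y = 0.0177;  mass: 90.03x + 128.13y = 1.51
Solving, x = 4.59 × 10^-3 mol, y = 8.56 × 10^-3 mol
mass of H2C2O4 = 4.59 × 10^-3 × 90.03 = 0.413 g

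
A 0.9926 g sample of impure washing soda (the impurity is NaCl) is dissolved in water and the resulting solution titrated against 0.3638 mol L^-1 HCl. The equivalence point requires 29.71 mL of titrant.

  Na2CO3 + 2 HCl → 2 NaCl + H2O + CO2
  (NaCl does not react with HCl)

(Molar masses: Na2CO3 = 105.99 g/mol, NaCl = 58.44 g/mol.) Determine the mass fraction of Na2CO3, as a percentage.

57.71 %

n(HCl) = 0.02971 × 0.3638 = 0.01081 mol
Let x = n(Na2CO3), y = n(NaCl).
Titrant: 2x = 0.01081;  mass: 105.99x + 58.44y = 0.9926
Solving, x = 5.404 × 10^-3 mol, y = 7.183 × 10^-3 mol
mass of Na2CO3 = 5.404 × 10^-3 × 105.99 = 0.5728 g
% Na2CO3 = 0.5728 / 0.9926 × 100 = 57.71 %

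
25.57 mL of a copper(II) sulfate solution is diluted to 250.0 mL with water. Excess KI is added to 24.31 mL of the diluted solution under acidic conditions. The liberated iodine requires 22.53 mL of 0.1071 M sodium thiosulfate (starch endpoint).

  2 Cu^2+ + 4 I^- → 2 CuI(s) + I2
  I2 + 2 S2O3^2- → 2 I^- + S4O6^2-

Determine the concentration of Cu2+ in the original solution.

0.9705 M

n(S2O3^2-) = 0.02253 × 0.1071 = 2.413 × 10^-3 mol
n(I2) = n(S2O3^2-)/2 = 1.206 × 10^-3 mol
From the 2:1 ratio, n(Cu2+) in the aliquot = 2/1 × 1.206 × 10^-3 = 2.413 × 10^-3 mol
[Cu2+]_dilute = 2.413 × 10^-3 / 0.02431 = 0.09926 mol/L
[Cu2+]_original = 0.09926 × 250.0/25.57 = 0.9705 mol/L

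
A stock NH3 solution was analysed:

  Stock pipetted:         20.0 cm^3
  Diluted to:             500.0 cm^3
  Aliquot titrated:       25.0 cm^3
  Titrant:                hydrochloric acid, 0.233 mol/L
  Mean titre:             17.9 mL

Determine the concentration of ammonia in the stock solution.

NH3 + HCl → NH4Cl
n(HCl) = 0.0179 × 0.233 = 4.17 × 10^-3 mol
n(NH3) in the aliquot = 4.17 × 10^-3 mol (1:1 ratio)
[NH3]_dilute = 4.17 × 10^-3 / 0.0250 = 0.167 mol/L
Dilution factor = 500.0 / 20.0 = 25.00
[NH3]_stock = 0.167 × 25.00 = 4.17 mol/L

4.17 mol/L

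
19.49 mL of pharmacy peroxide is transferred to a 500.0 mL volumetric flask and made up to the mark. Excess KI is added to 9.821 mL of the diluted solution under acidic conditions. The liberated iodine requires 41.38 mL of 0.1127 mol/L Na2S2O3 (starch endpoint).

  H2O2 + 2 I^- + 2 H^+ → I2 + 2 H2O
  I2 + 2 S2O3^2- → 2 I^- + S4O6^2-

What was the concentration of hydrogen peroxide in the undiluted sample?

n(S2O3^2-) = 0.04138 × 0.1127 = 4.664 × 10^-3 mol
n(I2) = n(S2O3^2-)/2 = 2.332 × 10^-3 mol
n(H2O2) in the aliquot = 2.332 × 10^-3 mol (1:1 ratio)
[H2O2]_dilute = 2.332 × 10^-3 / 0.009821 = 0.2374 mol/L
[H2O2]_original = 0.2374 × 500.0/19.49 = 6.091 mol/L

6.091 mol/L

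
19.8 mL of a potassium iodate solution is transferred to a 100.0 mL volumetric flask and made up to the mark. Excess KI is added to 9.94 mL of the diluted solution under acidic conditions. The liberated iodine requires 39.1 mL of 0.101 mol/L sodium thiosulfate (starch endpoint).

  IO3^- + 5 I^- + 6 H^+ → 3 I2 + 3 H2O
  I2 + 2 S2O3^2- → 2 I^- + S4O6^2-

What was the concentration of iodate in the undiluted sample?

n(S2O3^2-) = 0.0391 × 0.101 = 3.95 × 10^-3 mol
n(I2) = n(S2O3^2-)/2 = 1.97 × 10^-3 mol
From the 1:3 ratio, n(IO3^-) in the aliquot = 1/3 × 1.97 × 10^-3 = 6.58 × 10^-4 mol
[IO3^-]_dilute = 6.58 × 10^-4 / 0.00994 = 0.0662 mol/L
[IO3^-]_original = 0.0662 × 100.0/19.8 = 0.334 mol/L

0.334 mol/L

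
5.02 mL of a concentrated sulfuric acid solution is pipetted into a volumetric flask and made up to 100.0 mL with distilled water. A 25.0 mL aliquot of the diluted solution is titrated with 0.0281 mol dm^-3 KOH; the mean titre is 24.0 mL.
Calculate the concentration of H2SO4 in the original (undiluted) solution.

0.269 mol/L

H2SO4 + 2 KOH → K2SO4 + 2 H2O
n(KOH) = 0.0240 × 0.0281 = 6.74 × 10^-4 mol
From the 1:2 ratio, n(H2SO4) in the aliquot = 1/2 × 6.74 × 10^-4 = 3.37 × 10^-4 mol
[H2SO4]_dilute = 3.37 × 10^-4 / 0.0250 = 0.0135 mol/L
Dilution factor = 100.0 / 5.02 = 19.92
[H2SO4]_stock = 0.0135 × 19.92 = 0.269 mol/L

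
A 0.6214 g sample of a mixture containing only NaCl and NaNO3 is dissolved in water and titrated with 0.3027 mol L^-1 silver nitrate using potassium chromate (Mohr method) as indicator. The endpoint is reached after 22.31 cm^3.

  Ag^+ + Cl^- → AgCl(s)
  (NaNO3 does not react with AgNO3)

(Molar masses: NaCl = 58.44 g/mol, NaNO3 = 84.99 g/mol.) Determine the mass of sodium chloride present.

0.3947 g

n(AgNO3) = 0.02231 × 0.3027 = 6.753 × 10^-3 mol
Let x = n(NaCl), y = n(NaNO3).
Titrant: 1x = 6.753 × 10^-3;  mass: 58.44x + 84.99y = 0.6214
Solving, x = 6.753 × 10^-3 mol, y = 2.668 × 10^-3 mol
mass of NaCl = 6.753 × 10^-3 × 58.44 = 0.3947 g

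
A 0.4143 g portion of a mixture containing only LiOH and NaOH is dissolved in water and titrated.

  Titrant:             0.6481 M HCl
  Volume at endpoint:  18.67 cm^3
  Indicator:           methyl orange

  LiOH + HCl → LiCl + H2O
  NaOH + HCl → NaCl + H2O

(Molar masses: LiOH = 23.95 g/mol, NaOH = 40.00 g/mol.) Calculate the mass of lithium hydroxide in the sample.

0.1040 g

n(HCl) = 0.01867 × 0.6481 = 0.01210 mol
Let x = n(LiOH), y = n(NaOH).
Titrant: 1x + 1y = 0.01210;  mass: 23.95x + 40.00y = 0.4143
Solving, x = 4.343 × 10^-3 mol, y = 7.757 × 10^-3 mol
mass of LiOH = 4.343 × 10^-3 × 23.95 = 0.1040 g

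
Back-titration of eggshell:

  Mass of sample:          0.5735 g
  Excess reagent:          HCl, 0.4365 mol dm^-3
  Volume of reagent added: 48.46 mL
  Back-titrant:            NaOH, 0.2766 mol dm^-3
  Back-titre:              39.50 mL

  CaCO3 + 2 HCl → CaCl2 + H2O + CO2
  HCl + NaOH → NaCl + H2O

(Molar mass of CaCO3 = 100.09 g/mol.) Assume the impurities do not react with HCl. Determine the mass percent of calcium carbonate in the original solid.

89.24 %

n(HCl) added = 0.04846 × 0.4365 = 0.02115 mol
n(NaOH) used in back-titration = 0.03950 × 0.2766 = 0.01093 mol
n(HCl) left over = 0.01093 mol (1:1 ratio)
n(HCl) consumed by analyte = 0.02115 − 0.01093 = 0.01023 mol
From the 1:2 ratio, n(CaCO3) = 1/2 × 0.01023 = 5.114 × 10^-3 mol
mass of CaCO3 = 5.114 × 10^-3 × 100.09 = 0.5118 g
% CaCO3 = 0.5118 / 0.5735 × 100 = 89.24 %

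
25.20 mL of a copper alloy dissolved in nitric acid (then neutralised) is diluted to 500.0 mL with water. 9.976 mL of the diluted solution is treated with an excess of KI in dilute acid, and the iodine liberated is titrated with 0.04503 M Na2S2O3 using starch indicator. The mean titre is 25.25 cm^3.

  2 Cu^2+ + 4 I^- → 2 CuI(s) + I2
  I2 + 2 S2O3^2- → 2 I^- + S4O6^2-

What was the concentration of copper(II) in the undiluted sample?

n(S2O3^2-) = 0.02525 × 0.04503 = 1.137 × 10^-3 mol
n(I2) = n(S2O3^2-)/2 = 5.685 × 10^-4 mol
From the 2:1 ratio, n(Cu2+) in the aliquot = 2/1 × 5.685 × 10^-4 = 1.137 × 10^-3 mol
[Cu2+]_dilute = 1.137 × 10^-3 / 0.009976 = 0.1140 mol/L
[Cu2+]_original = 0.1140 × 500.0/25.20 = 2.261 mol/L

2.261 M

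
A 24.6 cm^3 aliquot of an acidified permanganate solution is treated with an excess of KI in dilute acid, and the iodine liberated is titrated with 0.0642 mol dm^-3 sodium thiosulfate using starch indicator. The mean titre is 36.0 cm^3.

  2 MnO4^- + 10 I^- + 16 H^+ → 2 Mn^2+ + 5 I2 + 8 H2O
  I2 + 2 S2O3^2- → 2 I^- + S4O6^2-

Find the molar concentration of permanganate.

n(S2O3^2-) = 0.0360 × 0.0642 = 2.31 × 10^-3 mol
n(I2) = n(S2O3^2-)/2 = 1.16 × 10^-3 mol
From the 2:5 ratio, n(MnO4^-) in the aliquot = 2/5 × 1.16 × 10^-3 = 4.62 × 10^-4 mol
[MnO4^-] = 4.62 × 10^-4 / 0.0246 = 0.0188 mol/L

0.0188 mol/L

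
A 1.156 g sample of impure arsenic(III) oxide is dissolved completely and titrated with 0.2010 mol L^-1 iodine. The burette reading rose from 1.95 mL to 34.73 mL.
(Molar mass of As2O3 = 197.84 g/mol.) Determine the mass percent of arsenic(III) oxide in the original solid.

56.38 %

As2O3 + 2 I2 + 2 H2O → As2O5 + 4 HI
n(I2) = 0.03278 L × 0.2010 mol/L = 6.589 × 10^-3 mol
From the 1:2 ratio, n(As2O3) = 1/2 × 6.589 × 10^-3 = 3.294 × 10^-3 mol
mass of As2O3 = 3.294 × 10^-3 × 197.84 g/mol = 0.6518 g
% As2O3 = 0.6518 / 1.156 × 100 = 56.38 %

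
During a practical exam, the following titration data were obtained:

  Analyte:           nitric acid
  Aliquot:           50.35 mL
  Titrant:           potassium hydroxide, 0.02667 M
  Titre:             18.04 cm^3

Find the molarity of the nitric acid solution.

0.009556 M

HNO3 + KOH → KNO3 + H2O
n(KOH) = 0.01804 L × 0.02667 mol/L = 4.811 × 10^-4 mol
n(HNO3) = 4.811 × 10^-4 mol (1:1 mole ratio)
[HNO3] = 4.811 × 10^-4 mol / 0.05035 L = 0.009556 mol/L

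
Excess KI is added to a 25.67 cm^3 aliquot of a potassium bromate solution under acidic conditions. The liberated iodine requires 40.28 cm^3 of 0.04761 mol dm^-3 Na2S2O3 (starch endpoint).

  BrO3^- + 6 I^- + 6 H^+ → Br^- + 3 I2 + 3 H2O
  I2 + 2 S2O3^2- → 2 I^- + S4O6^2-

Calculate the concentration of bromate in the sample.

0.01245 mol/L

n(S2O3^2-) = 0.04028 × 0.04761 = 1.918 × 10^-3 mol
n(I2) = n(S2O3^2-)/2 = 9.589 × 10^-4 mol
From the 1:3 ratio, n(BrO3^-) in the aliquot = 1/3 × 9.589 × 10^-4 = 3.196 × 10^-4 mol
[BrO3^-] = 3.196 × 10^-4 / 0.02567 = 0.01245 mol/L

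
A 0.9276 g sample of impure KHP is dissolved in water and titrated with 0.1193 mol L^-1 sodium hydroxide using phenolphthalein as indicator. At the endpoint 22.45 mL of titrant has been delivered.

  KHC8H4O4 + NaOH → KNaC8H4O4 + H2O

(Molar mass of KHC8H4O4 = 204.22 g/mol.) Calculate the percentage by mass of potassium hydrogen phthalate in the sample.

n(NaOH) = 0.02245 L × 0.1193 mol/L = 2.678 × 10^-3 mol
n(KHC8H4O4) = 2.678 × 10^-3 mol (1:1 ratio)
mass of KHC8H4O4 = 2.678 × 10^-3 × 204.22 g/mol = 0.5470 g
% KHC8H4O4 = 0.5470 / 0.9276 × 100 = 58.97 %

58.97 %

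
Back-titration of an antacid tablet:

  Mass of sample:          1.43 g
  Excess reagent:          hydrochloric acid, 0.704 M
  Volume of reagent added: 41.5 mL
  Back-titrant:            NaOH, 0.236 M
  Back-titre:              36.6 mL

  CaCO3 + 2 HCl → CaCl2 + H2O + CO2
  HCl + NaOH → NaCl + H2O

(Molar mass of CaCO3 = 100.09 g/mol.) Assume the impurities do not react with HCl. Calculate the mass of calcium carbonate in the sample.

n(HCl) added = 0.0415 × 0.704 = 0.0292 mol
n(NaOH) used in back-titration = 0.0366 × 0.236 = 8.64 × 10^-3 mol
n(HCl) left over = 8.64 × 10^-3 mol (1:1 ratio)
n(HCl) consumed by analyte = 0.0292 − 8.64 × 10^-3 = 0.0206 mol
From the 1:2 ratio, n(CaCO3) = 1/2 × 0.0206 = 0.0103 mol
mass of CaCO3 = 0.0103 × 100.09 = 1.03 g

1.03 g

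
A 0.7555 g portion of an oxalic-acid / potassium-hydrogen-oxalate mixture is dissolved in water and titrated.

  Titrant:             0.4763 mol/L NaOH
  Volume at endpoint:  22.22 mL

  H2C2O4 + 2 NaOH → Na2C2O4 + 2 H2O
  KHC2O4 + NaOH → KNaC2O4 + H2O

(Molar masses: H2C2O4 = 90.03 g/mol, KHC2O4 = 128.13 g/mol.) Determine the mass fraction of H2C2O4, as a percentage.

43.05 %

n(NaOH) = 0.02222 × 0.4763 = 0.01058 mol
Let x = n(H2C2O4), y = n(KHC2O4).
Titrant: 2x + 1y = 0.01058;  mass: 90.03x + 128.13y = 0.7555
Solving, x = 3.613 × 10^-3 mol, y = 3.358 × 10^-3 mol
mass of H2C2O4 = 3.613 × 10^-3 × 90.03 = 0.3253 g
% H2C2O4 = 0.3253 / 0.7555 × 100 = 43.05 %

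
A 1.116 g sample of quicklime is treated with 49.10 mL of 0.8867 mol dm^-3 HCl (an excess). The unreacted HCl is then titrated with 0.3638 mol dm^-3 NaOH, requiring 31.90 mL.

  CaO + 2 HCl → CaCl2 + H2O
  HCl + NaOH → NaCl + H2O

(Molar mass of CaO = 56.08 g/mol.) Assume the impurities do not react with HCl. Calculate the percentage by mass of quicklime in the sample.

80.23 %

n(HCl) added = 0.04910 × 0.8867 = 0.04354 mol
n(NaOH) used in back-titration = 0.03190 × 0.3638 = 0.01161 mol
n(HCl) left over = 0.01161 mol (1:1 ratio)
n(HCl) consumed by analyte = 0.04354 − 0.01161 = 0.03193 mol
From the 1:2 ratio, n(CaO) = 1/2 × 0.03193 = 0.01597 mol
mass of CaO = 0.01597 × 56.08 = 0.8954 g
% CaO = 0.8954 / 1.116 × 100 = 80.23 %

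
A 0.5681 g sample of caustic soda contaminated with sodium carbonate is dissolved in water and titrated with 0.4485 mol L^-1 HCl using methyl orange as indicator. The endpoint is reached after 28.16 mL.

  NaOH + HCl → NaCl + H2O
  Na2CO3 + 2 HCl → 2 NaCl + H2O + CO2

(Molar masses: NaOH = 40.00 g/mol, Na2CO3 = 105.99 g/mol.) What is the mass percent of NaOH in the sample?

54.84 %

n(HCl) = 0.02816 × 0.4485 = 0.01263 mol
Let x = n(NaOH), y = n(Na2CO3).
Titrant: 1x + 2y = 0.01263;  mass: 40.00x + 105.99y = 0.5681
Solving, x = 7.789 × 10^-3 mol, y = 2.421 × 10^-3 mol
mass of NaOH = 7.789 × 10^-3 × 40.00 = 0.3115 g
% NaOH = 0.3115 / 0.5681 × 100 = 54.84 %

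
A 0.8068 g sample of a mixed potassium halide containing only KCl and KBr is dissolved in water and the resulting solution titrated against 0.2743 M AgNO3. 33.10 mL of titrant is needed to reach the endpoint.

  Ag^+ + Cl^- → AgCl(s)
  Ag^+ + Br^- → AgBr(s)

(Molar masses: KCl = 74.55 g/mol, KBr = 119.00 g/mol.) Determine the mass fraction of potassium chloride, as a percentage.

n(AgNO3) = 0.03310 × 0.2743 = 9.079 × 10^-3 mol
Let x = n(KCl), y = n(KBr).
Titrant: 1x + 1y = 9.079 × 10^-3;  mass: 74.55x + 119.00y = 0.8068
Solving, x = 6.156 × 10^-3 mol, y = 2.923 × 10^-3 mol
mass of KCl = 6.156 × 10^-3 × 74.55 = 0.4589 g
% KCl = 0.4589 / 0.8068 × 100 = 56.88 %

56.88 %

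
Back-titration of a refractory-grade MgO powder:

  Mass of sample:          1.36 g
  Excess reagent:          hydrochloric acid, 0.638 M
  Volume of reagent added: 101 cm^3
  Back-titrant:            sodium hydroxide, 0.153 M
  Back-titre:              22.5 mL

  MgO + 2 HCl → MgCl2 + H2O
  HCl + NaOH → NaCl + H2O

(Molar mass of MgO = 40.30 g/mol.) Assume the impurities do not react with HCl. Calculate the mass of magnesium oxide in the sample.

n(HCl) added = 0.101 × 0.638 = 0.0644 mol
n(NaOH) used in back-titration = 0.0225 × 0.153 = 3.44 × 10^-3 mol
n(HCl) left over = 3.44 × 10^-3 mol (1:1 ratio)
n(HCl) consumed by analyte = 0.0644 − 3.44 × 10^-3 = 0.0610 mol
From the 1:2 ratio, n(MgO) = 1/2 × 0.0610 = 0.0305 mol
mass of MgO = 0.0305 × 40.30 = 1.23 g

1.23 g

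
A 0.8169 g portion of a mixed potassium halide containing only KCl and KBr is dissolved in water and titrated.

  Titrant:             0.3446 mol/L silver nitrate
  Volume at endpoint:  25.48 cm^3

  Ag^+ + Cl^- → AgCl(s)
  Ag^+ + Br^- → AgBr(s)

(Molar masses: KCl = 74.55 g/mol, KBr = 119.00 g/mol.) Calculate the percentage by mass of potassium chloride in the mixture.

n(AgNO3) = 0.02548 × 0.3446 = 8.780 × 10^-3 mol
Let x = n(KCl), y = n(KBr).
Titrant: 1x + 1y = 8.780 × 10^-3;  mass: 74.55x + 119.00y = 0.8169
Solving, x = 5.129 × 10^-3 mol, y = 3.652 × 10^-3 mol
mass of KCl = 5.129 × 10^-3 × 74.55 = 0.3823 g
% KCl = 0.3823 / 0.8169 × 100 = 46.80 %

46.80 %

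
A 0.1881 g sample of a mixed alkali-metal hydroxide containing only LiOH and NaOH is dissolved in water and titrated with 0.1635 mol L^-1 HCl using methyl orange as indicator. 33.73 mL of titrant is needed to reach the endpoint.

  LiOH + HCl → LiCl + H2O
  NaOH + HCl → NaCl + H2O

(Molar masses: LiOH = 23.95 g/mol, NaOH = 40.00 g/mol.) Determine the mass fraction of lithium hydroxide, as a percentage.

n(HCl) = 0.03373 × 0.1635 = 5.515 × 10^-3 mol
Let x = n(LiOH), y = n(NaOH).
Titrant: 1x + 1y = 5.515 × 10^-3;  mass: 23.95x + 40.00y = 0.1881
Solving, x = 2.025 × 10^-3 mol, y = 3.490 × 10^-3 mol
mass of LiOH = 2.025 × 10^-3 × 23.95 = 0.04849 g
% LiOH = 0.04849 / 0.1881 × 100 = 25.78 %

25.78 %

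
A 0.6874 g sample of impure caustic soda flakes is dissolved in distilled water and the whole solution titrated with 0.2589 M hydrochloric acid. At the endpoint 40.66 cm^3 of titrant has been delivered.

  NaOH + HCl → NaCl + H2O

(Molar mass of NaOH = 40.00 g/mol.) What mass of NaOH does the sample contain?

0.4211 g

n(HCl) = 0.04066 L × 0.2589 mol/L = 0.01053 mol
n(NaOH) = 0.01053 mol (1:1 ratio)
mass of NaOH = 0.01053 × 40.00 g/mol = 0.4211 g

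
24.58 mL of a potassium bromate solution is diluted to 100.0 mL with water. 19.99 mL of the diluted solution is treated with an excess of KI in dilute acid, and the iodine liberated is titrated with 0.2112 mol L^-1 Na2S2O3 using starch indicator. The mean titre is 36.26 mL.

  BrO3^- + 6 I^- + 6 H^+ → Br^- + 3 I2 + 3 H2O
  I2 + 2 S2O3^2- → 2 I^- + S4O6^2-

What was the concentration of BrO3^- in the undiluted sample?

0.2598 mol/L

n(S2O3^2-) = 0.03626 × 0.2112 = 7.658 × 10^-3 mol
n(I2) = n(S2O3^2-)/2 = 3.829 × 10^-3 mol
From the 1:3 ratio, n(BrO3^-) in the aliquot = 1/3 × 3.829 × 10^-3 = 1.276 × 10^-3 mol
[BrO3^-]_dilute = 1.276 × 10^-3 / 0.01999 = 0.06385 mol/L
[BrO3^-]_original = 0.06385 × 100.0/24.58 = 0.2598 mol/L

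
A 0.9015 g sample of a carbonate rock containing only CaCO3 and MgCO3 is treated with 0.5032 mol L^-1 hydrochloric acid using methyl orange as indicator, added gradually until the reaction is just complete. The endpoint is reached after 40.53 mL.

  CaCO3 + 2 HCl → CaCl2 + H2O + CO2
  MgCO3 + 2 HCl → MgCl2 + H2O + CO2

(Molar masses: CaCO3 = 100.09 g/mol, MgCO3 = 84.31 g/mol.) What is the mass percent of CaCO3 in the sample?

29.38 %

n(HCl) = 0.04053 × 0.5032 = 0.02039 mol
Let x = n(CaCO3), y = n(MgCO3).
Titrant: 2x + 2y = 0.02039;  mass: 100.09x + 84.31y = 0.9015
Solving, x = 2.646 × 10^-3 mol, y = 7.551 × 10^-3 mol
mass of CaCO3 = 2.646 × 10^-3 × 100.09 = 0.2649 g
% CaCO3 = 0.2649 / 0.9015 × 100 = 29.38 %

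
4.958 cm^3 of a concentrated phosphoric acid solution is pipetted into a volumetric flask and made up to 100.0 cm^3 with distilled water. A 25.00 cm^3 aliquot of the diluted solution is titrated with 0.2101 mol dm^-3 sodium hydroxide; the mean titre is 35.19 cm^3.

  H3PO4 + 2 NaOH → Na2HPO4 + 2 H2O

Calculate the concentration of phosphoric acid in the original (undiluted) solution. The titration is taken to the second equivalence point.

n(NaOH) = 0.03519 × 0.2101 = 7.393 × 10^-3 mol
From the 1:2 ratio, n(H3PO4) in the aliquot = 1/2 × 7.393 × 10^-3 = 3.697 × 10^-3 mol
[H3PO4]_dilute = 3.697 × 10^-3 / 0.02500 = 0.1479 mol/L
Dilution factor = 100.0 / 4.958 = 20.17
[H3PO4]_stock = 0.1479 × 20.17 = 2.982 mol/L

2.982 mol/L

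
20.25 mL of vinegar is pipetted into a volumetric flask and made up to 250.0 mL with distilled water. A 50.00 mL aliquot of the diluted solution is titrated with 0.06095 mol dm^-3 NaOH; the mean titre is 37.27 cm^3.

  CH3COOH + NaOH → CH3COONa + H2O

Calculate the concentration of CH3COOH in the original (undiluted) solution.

n(NaOH) = 0.03727 × 0.06095 = 2.272 × 10^-3 mol
n(CH3COOH) in the aliquot = 2.272 × 10^-3 mol (1:1 ratio)
[CH3COOH]_dilute = 2.272 × 10^-3 / 0.05000 = 0.04543 mol/L
Dilution factor = 250.0 / 20.25 = 12.35
[CH3COOH]_stock = 0.04543 × 12.35 = 0.5609 mol/L

0.5609 mol/L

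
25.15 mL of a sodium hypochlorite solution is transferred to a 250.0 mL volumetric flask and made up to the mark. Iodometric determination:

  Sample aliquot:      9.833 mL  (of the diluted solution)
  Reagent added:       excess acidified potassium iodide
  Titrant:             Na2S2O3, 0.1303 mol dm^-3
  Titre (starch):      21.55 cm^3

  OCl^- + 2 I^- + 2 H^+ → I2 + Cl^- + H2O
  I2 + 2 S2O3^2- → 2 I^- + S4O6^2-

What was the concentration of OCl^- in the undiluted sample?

1.419 mol/L

n(S2O3^2-) = 0.02155 × 0.1303 = 2.808 × 10^-3 mol
n(I2) = n(S2O3^2-)/2 = 1.404 × 10^-3 mol
n(OCl^-) in the aliquot = 1.404 × 10^-3 mol (1:1 ratio)
[OCl^-]_dilute = 1.404 × 10^-3 / 0.009833 = 0.1428 mol/L
[OCl^-]_original = 0.1428 × 250.0/25.15 = 1.419 mol/L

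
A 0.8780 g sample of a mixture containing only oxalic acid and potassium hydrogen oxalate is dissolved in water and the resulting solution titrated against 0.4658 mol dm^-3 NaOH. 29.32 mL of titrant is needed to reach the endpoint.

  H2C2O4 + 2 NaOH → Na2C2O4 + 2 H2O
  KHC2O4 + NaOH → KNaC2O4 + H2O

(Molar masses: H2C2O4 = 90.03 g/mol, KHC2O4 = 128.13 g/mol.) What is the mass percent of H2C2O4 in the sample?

n(NaOH) = 0.02932 × 0.4658 = 0.01366 mol
Let x = n(H2C2O4), y = n(KHC2O4).
Titrant: 2x + 1y = 0.01366;  mass: 90.03x + 128.13y = 0.8780
Solving, x = 5.245 × 10^-3 mol, y = 3.167 × 10^-3 mol
mass of H2C2O4 = 5.245 × 10^-3 × 90.03 = 0.4722 g
% H2C2O4 = 0.4722 / 0.8780 × 100 = 53.78 %

53.78 %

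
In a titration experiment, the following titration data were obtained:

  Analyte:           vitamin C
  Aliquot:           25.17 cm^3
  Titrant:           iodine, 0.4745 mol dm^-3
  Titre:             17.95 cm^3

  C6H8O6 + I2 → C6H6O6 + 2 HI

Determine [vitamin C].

0.3384 mol/L

n(I2) = 0.01795 L × 0.4745 mol/L = 8.517 × 10^-3 mol
n(C6H8O6) = 8.517 × 10^-3 mol (1:1 mole ratio)
[C6H8O6] = 8.517 × 10^-3 mol / 0.02517 L = 0.3384 mol/L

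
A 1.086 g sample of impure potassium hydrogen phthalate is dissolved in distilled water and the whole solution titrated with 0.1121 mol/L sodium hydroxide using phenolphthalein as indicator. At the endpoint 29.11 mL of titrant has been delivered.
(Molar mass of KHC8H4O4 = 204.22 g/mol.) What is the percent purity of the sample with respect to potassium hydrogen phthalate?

KHC8H4O4 + NaOH → KNaC8H4O4 + H2O
n(NaOH) = 0.02911 L × 0.1121 mol/L = 3.263 × 10^-3 mol
n(KHC8H4O4) = 3.263 × 10^-3 mol (1:1 ratio)
mass of KHC8H4O4 = 3.263 × 10^-3 × 204.22 g/mol = 0.6664 g
% KHC8H4O4 = 0.6664 / 1.086 × 100 = 61.36 %

61.36 %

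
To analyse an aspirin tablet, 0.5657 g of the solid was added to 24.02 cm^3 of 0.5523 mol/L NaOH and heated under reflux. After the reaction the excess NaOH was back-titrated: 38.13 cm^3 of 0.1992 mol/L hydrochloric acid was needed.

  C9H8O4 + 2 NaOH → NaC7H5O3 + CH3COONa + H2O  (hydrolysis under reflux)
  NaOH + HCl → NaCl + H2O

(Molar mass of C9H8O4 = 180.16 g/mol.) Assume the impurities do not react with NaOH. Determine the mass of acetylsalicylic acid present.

0.5108 g

n(NaOH) added = 0.02402 × 0.5523 = 0.01327 mol
n(HCl) used in back-titration = 0.03813 × 0.1992 = 7.595 × 10^-3 mol
n(NaOH) left over = 7.595 × 10^-3 mol (1:1 ratio)
n(NaOH) consumed by analyte = 0.01327 − 7.595 × 10^-3 = 5.671 × 10^-3 mol
From the 1:2 ratio, n(C9H8O4) = 1/2 × 5.671 × 10^-3 = 2.835 × 10^-3 mol
mass of C9H8O4 = 2.835 × 10^-3 × 180.16 = 0.5108 g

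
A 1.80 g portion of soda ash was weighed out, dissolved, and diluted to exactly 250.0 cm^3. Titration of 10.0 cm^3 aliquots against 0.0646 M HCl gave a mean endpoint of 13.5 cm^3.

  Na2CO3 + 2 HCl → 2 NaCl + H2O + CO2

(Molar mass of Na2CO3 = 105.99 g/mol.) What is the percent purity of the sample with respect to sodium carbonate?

n(HCl) per titration = 0.0135 × 0.0646 = 8.72 × 10^-4 mol
From the 1:2 ratio, n(Na2CO3) in each aliquot = 1/2 × 8.72 × 10^-4 = 4.36 × 10^-4 mol
n(Na2CO3) in the whole flask = 4.36 × 10^-4 × 250.0/10.0 = 0.0109 mol
mass of Na2CO3 = 0.0109 × 105.99 = 1.16 g
% Na2CO3 = 1.16 / 1.80 × 100 = 64.2 %

64.2 %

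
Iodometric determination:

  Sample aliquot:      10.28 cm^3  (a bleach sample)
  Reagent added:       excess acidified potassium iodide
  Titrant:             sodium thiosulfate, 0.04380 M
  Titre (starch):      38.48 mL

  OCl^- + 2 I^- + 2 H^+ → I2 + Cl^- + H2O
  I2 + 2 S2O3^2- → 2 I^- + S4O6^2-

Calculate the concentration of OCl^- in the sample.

0.08198 M

n(S2O3^2-) = 0.03848 × 0.04380 = 1.685 × 10^-3 mol
n(I2) = n(S2O3^2-)/2 = 8.427 × 10^-4 mol
n(OCl^-) in the aliquot = 8.427 × 10^-4 mol (1:1 ratio)
[OCl^-] = 8.427 × 10^-4 / 0.01028 = 0.08198 mol/L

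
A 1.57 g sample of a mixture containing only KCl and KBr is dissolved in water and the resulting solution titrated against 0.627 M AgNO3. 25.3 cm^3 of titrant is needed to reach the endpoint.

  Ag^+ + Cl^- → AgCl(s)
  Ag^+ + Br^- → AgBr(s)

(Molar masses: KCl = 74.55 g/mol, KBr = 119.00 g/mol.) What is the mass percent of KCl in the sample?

n(AgNO3) = 0.0253 × 0.627 = 0.0159 mol
Let x = n(KCl), y = n(KBr).
Titrant: 1x + 1y = 0.0159;  mass: 74.55x + 119.00y = 1.57
Solving, x = 7.15 × 10^-3 mol, y = 8.72 × 10^-3 mol
mass of KCl = 7.15 × 10^-3 × 74.55 = 0.533 g
% KCl = 0.533 / 1.57 × 100 = 33.9 %

33.9 %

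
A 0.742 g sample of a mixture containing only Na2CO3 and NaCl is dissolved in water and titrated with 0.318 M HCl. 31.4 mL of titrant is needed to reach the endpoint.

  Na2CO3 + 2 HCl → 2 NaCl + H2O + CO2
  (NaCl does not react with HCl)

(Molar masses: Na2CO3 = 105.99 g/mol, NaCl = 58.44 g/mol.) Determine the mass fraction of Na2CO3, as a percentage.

71.3 %

n(HCl) = 0.0314 × 0.318 = 9.99 × 10^-3 mol
Let x = n(Na2CO3), y = n(NaCl).
Titrant: 2x = 9.99 × 10^-3;  mass: 105.99x + 58.44y = 0.742
Solving, x = 4.99 × 10^-3 mol, y = 3.64 × 10^-3 mol
mass of Na2CO3 = 4.99 × 10^-3 × 105.99 = 0.529 g
% Na2CO3 = 0.529 / 0.742 × 100 = 71.3 %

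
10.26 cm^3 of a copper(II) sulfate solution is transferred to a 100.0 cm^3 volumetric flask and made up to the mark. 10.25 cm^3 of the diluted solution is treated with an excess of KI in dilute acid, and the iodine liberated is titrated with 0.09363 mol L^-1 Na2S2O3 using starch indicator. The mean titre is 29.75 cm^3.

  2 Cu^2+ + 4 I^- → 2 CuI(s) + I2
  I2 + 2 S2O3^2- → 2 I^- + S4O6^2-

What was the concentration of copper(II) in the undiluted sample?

2.649 mol/L

n(S2O3^2-) = 0.02975 × 0.09363 = 2.785 × 10^-3 mol
n(I2) = n(S2O3^2-)/2 = 1.393 × 10^-3 mol
From the 2:1 ratio, n(Cu2+) in the aliquot = 2/1 × 1.393 × 10^-3 = 2.785 × 10^-3 mol
[Cu2+]_dilute = 2.785 × 10^-3 / 0.01025 = 0.2718 mol/L
[Cu2+]_original = 0.2718 × 100.0/10.26 = 2.649 mol/L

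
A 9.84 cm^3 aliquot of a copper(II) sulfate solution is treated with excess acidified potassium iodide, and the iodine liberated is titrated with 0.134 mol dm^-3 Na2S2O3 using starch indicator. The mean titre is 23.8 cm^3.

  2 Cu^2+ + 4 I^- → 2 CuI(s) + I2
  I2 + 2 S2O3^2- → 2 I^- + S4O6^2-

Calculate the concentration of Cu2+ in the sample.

0.324 mol/L

n(S2O3^2-) = 0.0238 × 0.134 = 3.19 × 10^-3 mol
n(I2) = n(S2O3^2-)/2 = 1.59 × 10^-3 mol
From the 2:1 ratio, n(Cu2+) in the aliquot = 2/1 × 1.59 × 10^-3 = 3.19 × 10^-3 mol
[Cu2+] = 3.19 × 10^-3 / 0.00984 = 0.324 mol/L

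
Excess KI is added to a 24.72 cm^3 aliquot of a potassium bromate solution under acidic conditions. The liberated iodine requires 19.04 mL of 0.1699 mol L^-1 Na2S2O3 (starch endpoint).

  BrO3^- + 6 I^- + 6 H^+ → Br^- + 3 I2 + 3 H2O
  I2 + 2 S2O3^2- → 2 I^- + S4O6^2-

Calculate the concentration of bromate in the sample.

0.02181 mol/L

n(S2O3^2-) = 0.01904 × 0.1699 = 3.235 × 10^-3 mol
n(I2) = n(S2O3^2-)/2 = 1.617 × 10^-3 mol
From the 1:3 ratio, n(BrO3^-) in the aliquot = 1/3 × 1.617 × 10^-3 = 5.391 × 10^-4 mol
[BrO3^-] = 5.391 × 10^-4 / 0.02472 = 0.02181 mol/L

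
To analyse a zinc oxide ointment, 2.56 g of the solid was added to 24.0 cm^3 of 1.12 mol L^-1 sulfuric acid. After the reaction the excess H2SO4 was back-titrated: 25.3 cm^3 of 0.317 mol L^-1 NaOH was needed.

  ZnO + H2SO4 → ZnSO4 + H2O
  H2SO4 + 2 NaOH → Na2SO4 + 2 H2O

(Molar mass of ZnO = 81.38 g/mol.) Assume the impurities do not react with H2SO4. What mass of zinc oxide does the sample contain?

1.86 g

n(H2SO4) added = 0.0240 × 1.12 = 0.0269 mol
n(NaOH) used in back-titration = 0.0253 × 0.317 = 8.02 × 10^-3 mol
From the 1:2 ratio, n(H2SO4) left over = 1/2 × 8.02 × 10^-3 = 4.01 × 10^-3 mol
n(H2SO4) consumed by analyte = 0.0269 − 4.01 × 10^-3 = 0.0229 mol
n(ZnO) = 0.0229 mol (1:1 ratio)
mass of ZnO = 0.0229 × 81.38 = 1.86 g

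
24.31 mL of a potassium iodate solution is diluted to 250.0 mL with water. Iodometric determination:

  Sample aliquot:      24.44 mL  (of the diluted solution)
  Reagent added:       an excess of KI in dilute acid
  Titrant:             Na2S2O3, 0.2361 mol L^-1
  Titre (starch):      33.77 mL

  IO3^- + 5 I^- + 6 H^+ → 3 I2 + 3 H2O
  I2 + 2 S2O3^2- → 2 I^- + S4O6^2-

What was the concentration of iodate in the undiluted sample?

n(S2O3^2-) = 0.03377 × 0.2361 = 7.973 × 10^-3 mol
n(I2) = n(S2O3^2-)/2 = 3.987 × 10^-3 mol
From the 1:3 ratio, n(IO3^-) in the aliquot = 1/3 × 3.987 × 10^-3 = 1.329 × 10^-3 mol
[IO3^-]_dilute = 1.329 × 10^-3 / 0.02444 = 0.05437 mol/L
[IO3^-]_original = 0.05437 × 250.0/24.31 = 0.5592 mol/L

0.5592 mol/L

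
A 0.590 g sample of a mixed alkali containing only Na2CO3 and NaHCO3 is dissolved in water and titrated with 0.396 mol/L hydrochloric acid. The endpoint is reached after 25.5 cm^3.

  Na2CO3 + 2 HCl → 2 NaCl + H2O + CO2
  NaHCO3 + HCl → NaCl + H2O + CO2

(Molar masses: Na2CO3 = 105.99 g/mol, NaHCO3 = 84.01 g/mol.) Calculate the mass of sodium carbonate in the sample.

n(HCl) = 0.0255 × 0.396 = 0.0101 mol
Let x = n(Na2CO3), y = n(NaHCO3).
Titrant: 2x + 1y = 0.0101;  mass: 105.99x + 84.01y = 0.590
Solving, x = 4.16 × 10^-3 mol, y = 1.77 × 10^-3 mol
mass of Na2CO3 = 4.16 × 10^-3 × 105.99 = 0.441 g

0.441 g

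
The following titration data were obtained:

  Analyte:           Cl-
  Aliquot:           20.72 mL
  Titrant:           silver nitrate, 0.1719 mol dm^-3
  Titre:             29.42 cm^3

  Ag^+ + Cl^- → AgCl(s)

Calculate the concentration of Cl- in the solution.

n(AgNO3) = 0.02942 L × 0.1719 mol/L = 5.057 × 10^-3 mol
n(Cl-) = 5.057 × 10^-3 mol (1:1 mole ratio)
[Cl-] = 5.057 × 10^-3 mol / 0.02072 L = 0.2441 mol/L

0.2441 mol/L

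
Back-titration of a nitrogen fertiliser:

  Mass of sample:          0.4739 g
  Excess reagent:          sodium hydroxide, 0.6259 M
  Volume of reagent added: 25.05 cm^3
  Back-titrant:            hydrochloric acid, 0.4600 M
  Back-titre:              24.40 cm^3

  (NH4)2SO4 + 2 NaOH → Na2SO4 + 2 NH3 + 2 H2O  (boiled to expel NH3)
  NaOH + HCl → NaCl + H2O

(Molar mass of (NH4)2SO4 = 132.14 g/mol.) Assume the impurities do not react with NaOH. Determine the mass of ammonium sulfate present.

n(NaOH) added = 0.02505 × 0.6259 = 0.01568 mol
n(HCl) used in back-titration = 0.02440 × 0.4600 = 0.01122 mol
n(NaOH) left over = 0.01122 mol (1:1 ratio)
n(NaOH) consumed by analyte = 0.01568 − 0.01122 = 4.455 × 10^-3 mol
From the 1:2 ratio, n((NH4)2SO4) = 1/2 × 4.455 × 10^-3 = 2.227 × 10^-3 mol
mass of (NH4)2SO4 = 2.227 × 10^-3 × 132.14 = 0.2943 g

0.2943 g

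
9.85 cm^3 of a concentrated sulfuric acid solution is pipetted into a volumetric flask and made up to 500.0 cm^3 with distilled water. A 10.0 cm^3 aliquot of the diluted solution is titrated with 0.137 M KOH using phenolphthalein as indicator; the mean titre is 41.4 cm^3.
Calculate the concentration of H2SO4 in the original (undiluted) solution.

H2SO4 + 2 KOH → K2SO4 + 2 H2O
n(KOH) = 0.0414 × 0.137 = 5.67 × 10^-3 mol
From the 1:2 ratio, n(H2SO4) in the aliquot = 1/2 × 5.67 × 10^-3 = 2.84 × 10^-3 mol
[H2SO4]_dilute = 2.84 × 10^-3 / 0.0100 = 0.284 mol/L
Dilution factor = 500.0 / 9.85 = 50.76
[H2SO4]_stock = 0.284 × 50.76 = 14.4 mol/L

14.4 M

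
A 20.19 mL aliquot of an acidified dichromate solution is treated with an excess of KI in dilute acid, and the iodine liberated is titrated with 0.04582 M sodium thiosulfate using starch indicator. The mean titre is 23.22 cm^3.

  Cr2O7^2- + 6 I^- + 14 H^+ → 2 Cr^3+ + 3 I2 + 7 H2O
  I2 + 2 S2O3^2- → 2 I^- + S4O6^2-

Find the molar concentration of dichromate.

0.008783 M

n(S2O3^2-) = 0.02322 × 0.04582 = 1.064 × 10^-3 mol
n(I2) = n(S2O3^2-)/2 = 5.320 × 10^-4 mol
From the 1:3 ratio, n(Cr2O7^2-) in the aliquot = 1/3 × 5.320 × 10^-4 = 1.773 × 10^-4 mol
[Cr2O7^2-] = 1.773 × 10^-4 / 0.02019 = 0.008783 mol/L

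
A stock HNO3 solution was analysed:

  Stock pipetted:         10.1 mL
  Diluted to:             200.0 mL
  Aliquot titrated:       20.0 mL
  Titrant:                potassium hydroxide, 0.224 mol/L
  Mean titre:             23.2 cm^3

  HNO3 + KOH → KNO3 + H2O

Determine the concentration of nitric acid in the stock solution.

n(KOH) = 0.0232 × 0.224 = 5.20 × 10^-3 mol
n(HNO3) in the aliquot = 5.20 × 10^-3 mol (1:1 ratio)
[HNO3]_dilute = 5.20 × 10^-3 / 0.0200 = 0.260 mol/L
Dilution factor = 200.0 / 10.1 = 19.80
[HNO3]_stock = 0.260 × 19.80 = 5.15 mol/L

5.15 mol/L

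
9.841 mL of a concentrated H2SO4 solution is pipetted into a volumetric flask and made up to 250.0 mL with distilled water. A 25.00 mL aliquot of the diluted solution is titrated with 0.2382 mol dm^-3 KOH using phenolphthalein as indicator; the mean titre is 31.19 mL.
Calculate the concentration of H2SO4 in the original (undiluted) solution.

H2SO4 + 2 KOH → K2SO4 + 2 H2O
n(KOH) = 0.03119 × 0.2382 = 7.429 × 10^-3 mol
From the 1:2 ratio, n(H2SO4) in the aliquot = 1/2 × 7.429 × 10^-3 = 3.715 × 10^-3 mol
[H2SO4]_dilute = 3.715 × 10^-3 / 0.02500 = 0.1486 mol/L
Dilution factor = 250.0 / 9.841 = 25.40
[H2SO4]_stock = 0.1486 × 25.40 = 3.775 mol/L

3.775 mol/L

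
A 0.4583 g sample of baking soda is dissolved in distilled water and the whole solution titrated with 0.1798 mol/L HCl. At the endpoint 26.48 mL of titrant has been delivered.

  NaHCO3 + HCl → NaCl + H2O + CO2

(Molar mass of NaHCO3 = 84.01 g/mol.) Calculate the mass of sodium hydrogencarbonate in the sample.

0.4000 g

n(HCl) = 0.02648 L × 0.1798 mol/L = 4.761 × 10^-3 mol
n(NaHCO3) = 4.761 × 10^-3 mol (1:1 ratio)
mass of NaHCO3 = 4.761 × 10^-3 × 84.01 g/mol = 0.4000 g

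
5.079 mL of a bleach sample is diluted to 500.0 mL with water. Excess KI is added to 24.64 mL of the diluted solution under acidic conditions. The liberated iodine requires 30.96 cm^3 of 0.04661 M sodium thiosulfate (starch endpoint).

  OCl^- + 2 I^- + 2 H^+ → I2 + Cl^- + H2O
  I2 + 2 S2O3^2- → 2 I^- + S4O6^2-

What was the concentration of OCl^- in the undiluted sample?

2.883 M

n(S2O3^2-) = 0.03096 × 0.04661 = 1.443 × 10^-3 mol
n(I2) = n(S2O3^2-)/2 = 7.215 × 10^-4 mol
n(OCl^-) in the aliquot = 7.215 × 10^-4 mol (1:1 ratio)
[OCl^-]_dilute = 7.215 × 10^-4 / 0.02464 = 0.02928 mol/L
[OCl^-]_original = 0.02928 × 500.0/5.079 = 2.883 mol/L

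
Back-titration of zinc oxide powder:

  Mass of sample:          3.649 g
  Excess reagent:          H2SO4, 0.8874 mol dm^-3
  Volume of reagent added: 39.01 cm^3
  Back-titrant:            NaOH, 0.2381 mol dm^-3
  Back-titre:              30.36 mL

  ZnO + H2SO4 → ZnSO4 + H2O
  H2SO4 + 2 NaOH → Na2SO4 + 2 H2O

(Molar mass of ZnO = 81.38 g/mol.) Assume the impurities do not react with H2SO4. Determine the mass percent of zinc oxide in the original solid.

n(H2SO4) added = 0.03901 × 0.8874 = 0.03462 mol
n(NaOH) used in back-titration = 0.03036 × 0.2381 = 7.229 × 10^-3 mol
From the 1:2 ratio, n(H2SO4) left over = 1/2 × 7.229 × 10^-3 = 3.614 × 10^-3 mol
n(H2SO4) consumed by analyte = 0.03462 − 3.614 × 10^-3 = 0.03100 mol
n(ZnO) = 0.03100 mol (1:1 ratio)
mass of ZnO = 0.03100 × 81.38 = 2.523 g
% ZnO = 2.523 / 3.649 × 100 = 69.14 %

69.14 %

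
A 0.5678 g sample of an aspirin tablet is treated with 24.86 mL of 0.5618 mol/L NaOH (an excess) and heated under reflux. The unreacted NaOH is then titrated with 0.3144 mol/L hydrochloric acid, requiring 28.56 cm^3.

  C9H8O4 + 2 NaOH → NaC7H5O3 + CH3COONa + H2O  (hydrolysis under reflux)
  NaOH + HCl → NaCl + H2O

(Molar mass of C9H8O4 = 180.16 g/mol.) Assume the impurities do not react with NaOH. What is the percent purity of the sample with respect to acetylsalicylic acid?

79.12 %

n(NaOH) added = 0.02486 × 0.5618 = 0.01397 mol
n(HCl) used in back-titration = 0.02856 × 0.3144 = 8.979 × 10^-3 mol
n(NaOH) left over = 8.979 × 10^-3 mol (1:1 ratio)
n(NaOH) consumed by analyte = 0.01397 − 8.979 × 10^-3 = 4.987 × 10^-3 mol
From the 1:2 ratio, n(C9H8O4) = 1/2 × 4.987 × 10^-3 = 2.494 × 10^-3 mol
mass of C9H8O4 = 2.494 × 10^-3 × 180.16 = 0.4492 g
% C9H8O4 = 0.4492 / 0.5678 × 100 = 79.12 %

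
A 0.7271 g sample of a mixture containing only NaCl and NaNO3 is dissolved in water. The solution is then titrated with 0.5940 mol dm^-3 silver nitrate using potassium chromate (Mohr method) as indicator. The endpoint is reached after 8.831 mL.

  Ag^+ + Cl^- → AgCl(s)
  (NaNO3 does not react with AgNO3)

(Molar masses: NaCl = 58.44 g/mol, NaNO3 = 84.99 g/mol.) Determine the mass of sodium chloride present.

0.3066 g

n(AgNO3) = 0.008831 × 0.5940 = 5.246 × 10^-3 mol
Let x = n(NaCl), y = n(NaNO3).
Titrant: 1x = 5.246 × 10^-3;  mass: 58.44x + 84.99y = 0.7271
Solving, x = 5.246 × 10^-3 mol, y = 4.948 × 10^-3 mol
mass of NaCl = 5.246 × 10^-3 × 58.44 = 0.3066 g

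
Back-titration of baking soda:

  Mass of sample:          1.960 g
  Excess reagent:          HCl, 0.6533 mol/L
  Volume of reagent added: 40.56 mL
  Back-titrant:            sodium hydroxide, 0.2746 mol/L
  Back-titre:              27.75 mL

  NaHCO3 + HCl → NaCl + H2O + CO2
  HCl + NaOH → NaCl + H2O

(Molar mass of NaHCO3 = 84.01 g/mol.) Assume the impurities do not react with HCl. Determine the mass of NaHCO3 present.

n(HCl) added = 0.04056 × 0.6533 = 0.02650 mol
n(NaOH) used in back-titration = 0.02775 × 0.2746 = 7.620 × 10^-3 mol
n(HCl) left over = 7.620 × 10^-3 mol (1:1 ratio)
n(HCl) consumed by analyte = 0.02650 − 7.620 × 10^-3 = 0.01888 mol
n(NaHCO3) = 0.01888 mol (1:1 ratio)
mass of NaHCO3 = 0.01888 × 84.01 = 1.586 g

1.586 g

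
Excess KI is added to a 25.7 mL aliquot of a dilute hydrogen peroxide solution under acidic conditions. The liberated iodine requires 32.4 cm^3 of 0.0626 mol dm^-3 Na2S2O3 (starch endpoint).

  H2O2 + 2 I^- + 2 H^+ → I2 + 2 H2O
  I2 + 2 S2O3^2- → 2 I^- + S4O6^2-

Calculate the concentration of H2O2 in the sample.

n(S2O3^2-) = 0.0324 × 0.0626 = 2.03 × 10^-3 mol
n(I2) = n(S2O3^2-)/2 = 1.01 × 10^-3 mol
n(H2O2) in the aliquot = 1.01 × 10^-3 mol (1:1 ratio)
[H2O2] = 1.01 × 10^-3 / 0.0257 = 0.0395 mol/L

0.0395 mol/L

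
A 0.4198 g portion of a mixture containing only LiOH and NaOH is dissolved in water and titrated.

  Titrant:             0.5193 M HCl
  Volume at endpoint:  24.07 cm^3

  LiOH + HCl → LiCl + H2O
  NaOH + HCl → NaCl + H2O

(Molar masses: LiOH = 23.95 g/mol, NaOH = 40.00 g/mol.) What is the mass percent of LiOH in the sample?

n(HCl) = 0.02407 × 0.5193 = 0.01250 mol
Let x = n(LiOH), y = n(NaOH).
Titrant: 1x + 1y = 0.01250;  mass: 23.95x + 40.00y = 0.4198
Solving, x = 4.996 × 10^-3 mol, y = 7.504 × 10^-3 mol
mass of LiOH = 4.996 × 10^-3 × 23.95 = 0.1196 g
% LiOH = 0.1196 / 0.4198 × 100 = 28.50 %

28.50 %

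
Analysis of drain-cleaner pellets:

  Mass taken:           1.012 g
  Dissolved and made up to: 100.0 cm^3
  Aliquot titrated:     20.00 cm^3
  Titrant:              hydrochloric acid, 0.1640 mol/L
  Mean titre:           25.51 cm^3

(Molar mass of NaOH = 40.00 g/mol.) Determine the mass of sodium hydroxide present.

NaOH + HCl → NaCl + H2O
n(HCl) per titration = 0.02551 × 0.1640 = 4.184 × 10^-3 mol
n(NaOH) in each aliquot = 4.184 × 10^-3 mol (1:1 ratio)
n(NaOH) in the whole flask = 4.184 × 10^-3 × 100.0/20.00 = 0.02092 mol
mass of NaOH = 0.02092 × 40.00 = 0.8367 g

0.8367 g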